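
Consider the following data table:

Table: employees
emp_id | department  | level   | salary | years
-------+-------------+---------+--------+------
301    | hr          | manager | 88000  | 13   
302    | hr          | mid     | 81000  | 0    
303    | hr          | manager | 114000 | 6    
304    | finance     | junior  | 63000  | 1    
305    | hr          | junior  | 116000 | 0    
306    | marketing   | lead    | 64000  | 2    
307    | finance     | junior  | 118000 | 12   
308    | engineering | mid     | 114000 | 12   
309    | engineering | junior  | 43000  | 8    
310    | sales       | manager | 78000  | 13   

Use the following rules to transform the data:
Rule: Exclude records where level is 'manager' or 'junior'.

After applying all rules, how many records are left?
3

Step 1: Count records to exclude
  - 3 (manager) + 4 (junior) = 7 records
Step 2: Total records: 10
Step 3: Remaining = 10 - 7 = 3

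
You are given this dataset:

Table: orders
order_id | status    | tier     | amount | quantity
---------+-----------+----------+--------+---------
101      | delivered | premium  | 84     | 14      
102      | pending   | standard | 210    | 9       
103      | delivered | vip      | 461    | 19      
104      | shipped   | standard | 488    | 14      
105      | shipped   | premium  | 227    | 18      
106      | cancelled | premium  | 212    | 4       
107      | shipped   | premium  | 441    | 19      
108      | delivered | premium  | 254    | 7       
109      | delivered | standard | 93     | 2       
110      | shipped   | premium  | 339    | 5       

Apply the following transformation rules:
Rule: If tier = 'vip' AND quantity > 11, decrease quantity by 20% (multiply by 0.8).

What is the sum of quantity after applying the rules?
107.2

Step 1: Find records where tier = 'vip' AND quantity > 11
Step 2: 1 records match, summing to 19
Step 3: After multiplier: 19 × 0.8 = 15.2
Step 4: Unaffected records sum: 92
Step 5: Final sum = 15.2 + 92 = 107.2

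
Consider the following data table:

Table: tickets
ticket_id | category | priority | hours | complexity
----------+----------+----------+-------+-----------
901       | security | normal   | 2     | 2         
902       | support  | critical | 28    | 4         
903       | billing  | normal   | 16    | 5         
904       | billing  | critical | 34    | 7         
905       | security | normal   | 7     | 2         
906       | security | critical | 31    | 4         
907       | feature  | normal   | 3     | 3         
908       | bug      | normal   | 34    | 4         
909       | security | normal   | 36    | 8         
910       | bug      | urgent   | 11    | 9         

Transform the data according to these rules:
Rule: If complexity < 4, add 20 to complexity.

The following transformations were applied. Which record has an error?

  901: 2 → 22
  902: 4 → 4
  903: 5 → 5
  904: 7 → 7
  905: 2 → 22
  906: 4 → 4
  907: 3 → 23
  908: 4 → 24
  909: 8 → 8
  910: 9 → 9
Record 908 has an error. The correct transformed value should be 4, not 24.

Step 1: Check each record against the rule
Step 2: Record 908 has complexity = 4
Step 3: Since 4 >= 4, the bonus should not have been applied
Step 4: Correct value = 4, but claimed value = 24
Conclusion: Record 908 has the error.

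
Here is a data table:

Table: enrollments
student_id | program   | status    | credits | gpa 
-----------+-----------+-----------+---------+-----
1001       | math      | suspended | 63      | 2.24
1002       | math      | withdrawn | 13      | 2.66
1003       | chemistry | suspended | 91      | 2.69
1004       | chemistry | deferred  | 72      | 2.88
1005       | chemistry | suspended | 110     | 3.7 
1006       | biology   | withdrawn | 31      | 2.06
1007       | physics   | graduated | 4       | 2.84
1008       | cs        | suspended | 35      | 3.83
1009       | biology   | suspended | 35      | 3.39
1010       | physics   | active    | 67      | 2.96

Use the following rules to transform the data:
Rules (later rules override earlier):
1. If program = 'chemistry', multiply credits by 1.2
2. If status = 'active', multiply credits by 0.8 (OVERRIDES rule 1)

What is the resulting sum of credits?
562.2

Step 1: Rule 2 takes priority for records with status = 'active'
  - 1 records: 67 × 0.8 = 53.6
Step 2: Rule 1 applies to remaining records with program = 'chemistry'
  - 3 records: 273 × 1.2 = 327.6
Step 3: Other records unchanged: 181
Step 4: Final sum = 53.6 + 327.6 + 181 = 562.2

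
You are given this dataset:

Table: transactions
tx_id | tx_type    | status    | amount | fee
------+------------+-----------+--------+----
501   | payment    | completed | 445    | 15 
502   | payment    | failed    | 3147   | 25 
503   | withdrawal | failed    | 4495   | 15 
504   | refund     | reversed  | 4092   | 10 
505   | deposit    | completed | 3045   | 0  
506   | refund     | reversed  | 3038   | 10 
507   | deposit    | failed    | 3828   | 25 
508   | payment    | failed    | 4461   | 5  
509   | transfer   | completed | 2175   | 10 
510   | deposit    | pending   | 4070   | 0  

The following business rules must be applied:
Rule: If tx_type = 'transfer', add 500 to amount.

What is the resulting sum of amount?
33296

Step 1: Count records where tx_type = 'transfer': 1
Step 2: Total bonus added: 1 × 500 = 500
Step 3: Original sum of amount: 32796
Step 4: Final sum = 32796 + 500 = 33296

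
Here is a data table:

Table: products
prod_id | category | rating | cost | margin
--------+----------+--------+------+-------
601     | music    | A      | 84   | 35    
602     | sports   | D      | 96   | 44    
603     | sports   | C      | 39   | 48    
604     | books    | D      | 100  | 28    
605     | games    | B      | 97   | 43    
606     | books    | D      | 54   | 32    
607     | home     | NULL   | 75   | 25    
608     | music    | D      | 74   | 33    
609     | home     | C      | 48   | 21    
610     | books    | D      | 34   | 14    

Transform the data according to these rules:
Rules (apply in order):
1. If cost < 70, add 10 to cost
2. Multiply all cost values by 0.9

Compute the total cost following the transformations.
666.9

Step 1: Apply Rule 1 - Add 10 to records with cost < 70
  - 4 records affected: 175 + (4 × 10) = 215
  - Unaffected records: 526
  - Sum after Rule 1: 741
Step 2: Apply Rule 2 - Multiply all by 0.9
  - 741 × 0.9 = 666.9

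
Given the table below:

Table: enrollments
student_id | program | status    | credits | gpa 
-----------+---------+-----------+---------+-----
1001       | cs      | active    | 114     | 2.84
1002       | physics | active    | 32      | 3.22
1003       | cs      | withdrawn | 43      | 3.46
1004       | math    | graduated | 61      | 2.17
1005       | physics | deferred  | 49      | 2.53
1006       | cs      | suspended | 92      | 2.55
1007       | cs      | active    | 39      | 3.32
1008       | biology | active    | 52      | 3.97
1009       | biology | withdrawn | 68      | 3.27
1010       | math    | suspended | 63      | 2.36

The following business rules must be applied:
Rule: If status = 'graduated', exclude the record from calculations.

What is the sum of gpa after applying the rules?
27.52

Step 1: Identify records where status = 'graduated'
Step 2: The excluded records sum to 2.17
Step 3: Original total gpa = 29.69
Step 4: Remaining total = 29.69 - 2.17 = 27.52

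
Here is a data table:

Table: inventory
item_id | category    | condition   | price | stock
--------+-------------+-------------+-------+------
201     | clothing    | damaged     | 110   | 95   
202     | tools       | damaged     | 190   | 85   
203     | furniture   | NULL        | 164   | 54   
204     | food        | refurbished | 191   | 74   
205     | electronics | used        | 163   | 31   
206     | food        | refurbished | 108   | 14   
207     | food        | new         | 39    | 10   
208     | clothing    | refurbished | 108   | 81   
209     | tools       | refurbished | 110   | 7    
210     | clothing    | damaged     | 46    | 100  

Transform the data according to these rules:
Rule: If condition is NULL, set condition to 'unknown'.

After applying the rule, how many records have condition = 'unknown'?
1

Step 1: Count records where condition IS NULL
Step 2: Found 1 records with NULL condition
Step 3: These records will have condition set to 'unknown'
Step 4: Records already having condition = 'unknown': 0
Step 5: Answer: 1 + 0 = 1 records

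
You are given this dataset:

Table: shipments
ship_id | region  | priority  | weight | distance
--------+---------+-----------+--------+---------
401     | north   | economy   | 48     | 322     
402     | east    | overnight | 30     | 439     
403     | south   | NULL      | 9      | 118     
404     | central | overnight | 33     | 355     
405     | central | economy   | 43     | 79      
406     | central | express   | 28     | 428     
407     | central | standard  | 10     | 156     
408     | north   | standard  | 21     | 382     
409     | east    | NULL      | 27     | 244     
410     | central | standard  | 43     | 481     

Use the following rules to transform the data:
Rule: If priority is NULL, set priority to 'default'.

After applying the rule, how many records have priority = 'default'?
2

Step 1: Count records where priority IS NULL
Step 2: Found 2 records with NULL priority
Step 3: These records will have priority set to 'default'
Step 4: Records already having priority = 'default': 0
Step 5: Answer: 2 + 0 = 2 records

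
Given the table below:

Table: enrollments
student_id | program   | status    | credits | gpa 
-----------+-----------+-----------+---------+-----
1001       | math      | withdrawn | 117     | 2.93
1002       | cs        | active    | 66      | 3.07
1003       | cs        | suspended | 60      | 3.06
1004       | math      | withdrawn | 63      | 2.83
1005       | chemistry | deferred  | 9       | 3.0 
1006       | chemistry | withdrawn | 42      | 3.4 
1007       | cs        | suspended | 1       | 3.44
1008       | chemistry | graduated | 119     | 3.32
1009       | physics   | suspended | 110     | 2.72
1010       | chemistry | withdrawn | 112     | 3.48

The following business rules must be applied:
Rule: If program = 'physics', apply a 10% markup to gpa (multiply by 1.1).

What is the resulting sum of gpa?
31.52

Step 1: Records with program = 'physics' have total gpa = 2.72
Step 2: Apply multiplier: 2.72 × 1.1 = 2.99
Step 3: Other records total: 28.53
Step 4: Final sum = 2.99 + 28.53 = 31.52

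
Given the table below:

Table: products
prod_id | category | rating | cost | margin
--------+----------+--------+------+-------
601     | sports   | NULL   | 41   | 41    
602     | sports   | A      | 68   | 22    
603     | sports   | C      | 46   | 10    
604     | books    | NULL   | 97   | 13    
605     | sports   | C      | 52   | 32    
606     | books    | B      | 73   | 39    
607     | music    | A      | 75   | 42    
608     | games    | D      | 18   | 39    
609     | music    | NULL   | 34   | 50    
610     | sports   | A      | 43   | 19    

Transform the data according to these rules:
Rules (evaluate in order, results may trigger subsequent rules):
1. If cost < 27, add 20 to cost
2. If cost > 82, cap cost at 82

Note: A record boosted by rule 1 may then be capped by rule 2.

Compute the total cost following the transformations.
552

Step 1: Apply rule 1 to records with cost < 27
  - 1 records get bonus of 20
  - Of these, 0 records then exceed 82 and get capped
Step 2: Apply rule 2 to records with cost > 82
  - 1 records (original) are capped
Step 3: Calculate final sum = 552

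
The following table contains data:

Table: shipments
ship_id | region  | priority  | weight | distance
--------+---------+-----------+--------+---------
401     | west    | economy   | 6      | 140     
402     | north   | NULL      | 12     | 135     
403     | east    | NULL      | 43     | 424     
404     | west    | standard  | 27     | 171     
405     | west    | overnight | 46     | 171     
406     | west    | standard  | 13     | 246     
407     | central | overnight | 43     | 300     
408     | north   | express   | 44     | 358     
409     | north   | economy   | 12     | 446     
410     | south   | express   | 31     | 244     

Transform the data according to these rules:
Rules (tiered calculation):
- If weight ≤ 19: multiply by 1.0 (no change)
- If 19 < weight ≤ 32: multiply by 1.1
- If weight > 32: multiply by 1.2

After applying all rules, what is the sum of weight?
318.0

Step 1: Tier 1 (weight ≤ 19): 4 records, sum = 43 × 1.0 = 43.0
Step 2: Tier 2 (19 < weight ≤ 32): 2 records, sum = 58 × 1.1 = 63.8
Step 3: Tier 3 (weight > 32): 4 records, sum = 176 × 1.2 = 211.2
Step 4: Final sum = 43.0 + 63.8 + 211.2 = 318.0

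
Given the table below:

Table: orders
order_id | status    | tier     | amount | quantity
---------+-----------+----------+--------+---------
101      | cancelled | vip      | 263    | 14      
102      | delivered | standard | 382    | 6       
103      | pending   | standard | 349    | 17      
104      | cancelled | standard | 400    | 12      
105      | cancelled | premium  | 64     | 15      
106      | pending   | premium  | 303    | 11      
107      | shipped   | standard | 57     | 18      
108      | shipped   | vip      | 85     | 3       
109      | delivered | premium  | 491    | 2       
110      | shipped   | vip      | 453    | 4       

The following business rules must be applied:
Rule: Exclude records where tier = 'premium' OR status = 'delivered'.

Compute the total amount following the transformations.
1607

Step 1: Find records where tier = 'premium' OR status = 'delivered'
Step 2: 4 records match, summing to 1240
Step 3: Original sum: 2847
Step 4: Remaining sum = 2847 - 1240 = 1607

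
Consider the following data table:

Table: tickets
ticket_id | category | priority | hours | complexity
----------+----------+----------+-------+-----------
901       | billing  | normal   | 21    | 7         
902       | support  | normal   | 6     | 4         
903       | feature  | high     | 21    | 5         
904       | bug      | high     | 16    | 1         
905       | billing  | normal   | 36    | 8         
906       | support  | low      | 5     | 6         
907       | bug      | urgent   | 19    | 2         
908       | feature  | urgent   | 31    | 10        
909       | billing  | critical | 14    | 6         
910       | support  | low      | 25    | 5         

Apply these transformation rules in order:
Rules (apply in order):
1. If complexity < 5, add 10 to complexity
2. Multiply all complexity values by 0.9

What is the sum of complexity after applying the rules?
75.6

Step 1: Apply Rule 1 - Add 10 to records with complexity < 5
  - 3 records affected: 7 + (3 × 10) = 37
  - Unaffected records: 47
  - Sum after Rule 1: 84
Step 2: Apply Rule 2 - Multiply all by 0.9
  - 84 × 0.9 = 75.6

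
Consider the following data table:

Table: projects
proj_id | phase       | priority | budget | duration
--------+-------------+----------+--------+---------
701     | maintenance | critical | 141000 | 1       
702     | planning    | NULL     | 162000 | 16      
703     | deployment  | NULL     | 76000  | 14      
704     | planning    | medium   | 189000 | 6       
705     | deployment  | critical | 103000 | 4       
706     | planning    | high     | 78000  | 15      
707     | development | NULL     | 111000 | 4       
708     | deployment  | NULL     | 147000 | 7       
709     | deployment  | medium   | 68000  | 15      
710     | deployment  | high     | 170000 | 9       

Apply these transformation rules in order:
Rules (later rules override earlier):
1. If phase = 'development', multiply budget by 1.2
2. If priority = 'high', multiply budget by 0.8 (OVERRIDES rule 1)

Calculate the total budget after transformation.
1217600.0

Step 1: Rule 2 takes priority for records with priority = 'high'
  - 2 records: 248000 × 0.8 = 198400.0
Step 2: Rule 1 applies to remaining records with phase = 'development'
  - 1 records: 111000 × 1.2 = 133200.0
Step 3: Other records unchanged: 886000
Step 4: Final sum = 198400.0 + 133200.0 + 886000 = 1217600.0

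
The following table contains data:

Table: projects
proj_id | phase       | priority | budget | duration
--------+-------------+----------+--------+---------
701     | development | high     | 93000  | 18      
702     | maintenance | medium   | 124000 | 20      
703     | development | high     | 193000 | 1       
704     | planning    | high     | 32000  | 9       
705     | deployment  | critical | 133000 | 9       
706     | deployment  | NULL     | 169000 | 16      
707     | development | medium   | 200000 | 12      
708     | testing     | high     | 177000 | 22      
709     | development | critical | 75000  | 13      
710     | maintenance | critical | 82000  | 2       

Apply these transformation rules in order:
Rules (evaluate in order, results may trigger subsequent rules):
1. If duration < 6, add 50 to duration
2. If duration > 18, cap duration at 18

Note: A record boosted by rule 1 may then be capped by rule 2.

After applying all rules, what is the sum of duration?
149

Step 1: Apply rule 1 to records with duration < 6
  - 2 records get bonus of 50
  - Of these, 2 records then exceed 18 and get capped
Step 2: Apply rule 2 to records with duration > 18
  - 2 records (original) are capped
Step 3: Calculate final sum = 149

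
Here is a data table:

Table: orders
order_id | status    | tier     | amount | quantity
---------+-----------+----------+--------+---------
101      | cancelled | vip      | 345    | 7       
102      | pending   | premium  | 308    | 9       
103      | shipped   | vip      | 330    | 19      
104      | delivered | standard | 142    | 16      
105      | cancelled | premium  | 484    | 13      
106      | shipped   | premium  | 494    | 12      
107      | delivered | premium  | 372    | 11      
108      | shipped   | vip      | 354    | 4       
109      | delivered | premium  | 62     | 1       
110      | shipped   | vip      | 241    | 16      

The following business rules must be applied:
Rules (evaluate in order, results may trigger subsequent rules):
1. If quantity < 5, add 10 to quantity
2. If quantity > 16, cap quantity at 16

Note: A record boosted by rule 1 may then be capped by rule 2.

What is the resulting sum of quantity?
125

Step 1: Apply rule 1 to records with quantity < 5
  - 2 records get bonus of 10
  - Of these, 0 records then exceed 16 and get capped
Step 2: Apply rule 2 to records with quantity > 16
  - 1 records (original) are capped
Step 3: Calculate final sum = 125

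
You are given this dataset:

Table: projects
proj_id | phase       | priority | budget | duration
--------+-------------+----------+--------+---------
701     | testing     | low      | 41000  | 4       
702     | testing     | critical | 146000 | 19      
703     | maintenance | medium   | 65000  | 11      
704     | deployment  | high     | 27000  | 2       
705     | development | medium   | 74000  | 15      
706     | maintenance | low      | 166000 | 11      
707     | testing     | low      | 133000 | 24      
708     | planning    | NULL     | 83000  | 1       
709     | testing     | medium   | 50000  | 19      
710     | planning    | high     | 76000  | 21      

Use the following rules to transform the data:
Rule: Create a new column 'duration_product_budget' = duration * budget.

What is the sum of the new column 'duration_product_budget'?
12464000

Step 1: For each record, compute duration * budget
Example calculations:
  4 * 41000 = 164000
  19 * 146000 = 2774000
  11 * 65000 = 715000
  ...
Step 2: Sum all derived values
Step 3: Total = 12464000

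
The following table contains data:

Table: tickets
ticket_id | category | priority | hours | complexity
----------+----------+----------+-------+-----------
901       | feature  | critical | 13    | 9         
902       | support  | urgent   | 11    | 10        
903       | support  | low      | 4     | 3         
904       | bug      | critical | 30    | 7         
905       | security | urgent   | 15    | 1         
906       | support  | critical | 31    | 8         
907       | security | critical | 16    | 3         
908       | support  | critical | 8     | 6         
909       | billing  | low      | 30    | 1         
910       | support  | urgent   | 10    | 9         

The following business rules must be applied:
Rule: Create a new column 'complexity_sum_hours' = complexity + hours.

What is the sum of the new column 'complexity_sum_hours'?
225

Step 1: For each record, compute complexity + hours
Example calculations:
  9 + 13 = 22
  10 + 11 = 21
  3 + 4 = 7
  ...
Step 2: Sum all derived values
Step 3: Total = 225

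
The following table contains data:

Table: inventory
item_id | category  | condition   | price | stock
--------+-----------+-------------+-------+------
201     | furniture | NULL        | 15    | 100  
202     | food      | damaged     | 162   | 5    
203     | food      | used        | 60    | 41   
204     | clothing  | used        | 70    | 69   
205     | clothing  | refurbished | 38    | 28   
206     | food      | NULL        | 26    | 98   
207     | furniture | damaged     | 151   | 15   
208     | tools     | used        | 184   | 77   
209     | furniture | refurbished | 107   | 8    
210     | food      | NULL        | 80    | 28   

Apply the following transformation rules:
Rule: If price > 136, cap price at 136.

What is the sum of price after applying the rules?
804

Step 1: 3 records have price > 136
Step 2: These records originally summed to 497
Step 3: After capping: 3 × 136 = 408
Step 4: Unaffected records sum: 396
Step 5: Final sum = 408 + 396 = 804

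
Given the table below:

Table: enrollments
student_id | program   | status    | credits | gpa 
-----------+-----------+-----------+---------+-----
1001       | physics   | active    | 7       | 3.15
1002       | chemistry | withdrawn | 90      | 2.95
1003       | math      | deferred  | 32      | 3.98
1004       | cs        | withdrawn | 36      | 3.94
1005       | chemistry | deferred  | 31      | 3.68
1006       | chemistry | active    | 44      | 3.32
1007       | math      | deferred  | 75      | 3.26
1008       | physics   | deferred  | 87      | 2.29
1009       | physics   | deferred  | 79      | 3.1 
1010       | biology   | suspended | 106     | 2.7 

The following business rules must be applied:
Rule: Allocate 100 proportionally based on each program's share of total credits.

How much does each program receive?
biology: 18.06, chemistry: 28.11, cs: 6.13, math: 18.23, physics: 29.47

Step 1: Calculate total credits = 587
Step 2: Calculate each program's proportion:
  biology: 106/587 = 18.06% → 18.06
  chemistry: 165/587 = 28.11% → 28.11
  cs: 36/587 = 6.13% → 6.13
  math: 107/587 = 18.23% → 18.23
  physics: 173/587 = 29.47% → 29.47
Step 3: Verify: sum of allocations ≈ 100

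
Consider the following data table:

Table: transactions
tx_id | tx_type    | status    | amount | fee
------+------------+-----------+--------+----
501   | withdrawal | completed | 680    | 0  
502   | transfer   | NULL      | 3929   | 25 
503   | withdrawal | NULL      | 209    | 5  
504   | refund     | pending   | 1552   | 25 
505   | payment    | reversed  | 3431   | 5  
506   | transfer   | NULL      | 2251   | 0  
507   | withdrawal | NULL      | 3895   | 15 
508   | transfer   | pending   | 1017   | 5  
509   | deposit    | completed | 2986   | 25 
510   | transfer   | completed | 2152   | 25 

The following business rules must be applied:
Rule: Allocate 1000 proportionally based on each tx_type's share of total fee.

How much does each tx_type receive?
deposit: 192.31, payment: 38.46, refund: 192.31, transfer: 423.08, withdrawal: 153.85

Step 1: Calculate total fee = 130
Step 2: Calculate each tx_type's proportion:
  deposit: 25/130 = 19.23% → 192.31
  payment: 5/130 = 3.85% → 38.46
  refund: 25/130 = 19.23% → 192.31
  transfer: 55/130 = 42.31% → 423.08
  withdrawal: 20/130 = 15.38% → 153.85
Step 3: Verify: sum of allocations ≈ 1000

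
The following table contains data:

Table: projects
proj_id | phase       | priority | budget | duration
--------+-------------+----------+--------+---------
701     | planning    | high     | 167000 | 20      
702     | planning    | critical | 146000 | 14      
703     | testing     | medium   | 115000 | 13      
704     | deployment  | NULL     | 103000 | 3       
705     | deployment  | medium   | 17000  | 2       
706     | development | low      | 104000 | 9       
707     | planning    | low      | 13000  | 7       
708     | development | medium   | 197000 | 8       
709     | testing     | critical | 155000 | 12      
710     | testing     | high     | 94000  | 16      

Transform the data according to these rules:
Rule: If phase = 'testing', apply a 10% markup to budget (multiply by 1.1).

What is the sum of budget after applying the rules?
1147400.0

Step 1: Records with phase = 'testing' have total budget = 364000
Step 2: Apply multiplier: 364000 × 1.1 = 400400.0
Step 3: Other records total: 747000
Step 4: Final sum = 400400.0 + 747000 = 1147400.0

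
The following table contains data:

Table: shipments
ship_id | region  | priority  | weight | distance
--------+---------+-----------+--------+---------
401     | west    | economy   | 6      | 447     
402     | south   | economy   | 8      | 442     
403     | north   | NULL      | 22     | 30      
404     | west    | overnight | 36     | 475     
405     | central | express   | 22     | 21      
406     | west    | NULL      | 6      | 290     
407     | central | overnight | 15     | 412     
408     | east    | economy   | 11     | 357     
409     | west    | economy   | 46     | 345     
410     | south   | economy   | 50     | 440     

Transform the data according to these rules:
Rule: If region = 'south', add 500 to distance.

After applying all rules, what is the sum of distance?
4259

Step 1: Count records where region = 'south': 2
Step 2: Total bonus added: 2 × 500 = 1000
Step 3: Original sum of distance: 3259
Step 4: Final sum = 3259 + 1000 = 4259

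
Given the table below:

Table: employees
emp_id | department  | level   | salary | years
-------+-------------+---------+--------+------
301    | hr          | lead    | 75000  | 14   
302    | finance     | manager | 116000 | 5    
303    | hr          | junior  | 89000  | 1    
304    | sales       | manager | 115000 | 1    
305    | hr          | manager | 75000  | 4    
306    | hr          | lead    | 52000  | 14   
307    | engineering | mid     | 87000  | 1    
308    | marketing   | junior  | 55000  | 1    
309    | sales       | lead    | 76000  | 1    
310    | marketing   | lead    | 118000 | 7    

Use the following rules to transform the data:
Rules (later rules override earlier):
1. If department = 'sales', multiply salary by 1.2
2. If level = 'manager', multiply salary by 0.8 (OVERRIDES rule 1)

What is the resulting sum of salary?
812000.0

Step 1: Rule 2 takes priority for records with level = 'manager'
  - 3 records: 306000 × 0.8 = 244800.0
Step 2: Rule 1 applies to remaining records with department = 'sales'
  - 1 records: 76000 × 1.2 = 91200.0
Step 3: Other records unchanged: 476000
Step 4: Final sum = 244800.0 + 91200.0 + 476000 = 812000.0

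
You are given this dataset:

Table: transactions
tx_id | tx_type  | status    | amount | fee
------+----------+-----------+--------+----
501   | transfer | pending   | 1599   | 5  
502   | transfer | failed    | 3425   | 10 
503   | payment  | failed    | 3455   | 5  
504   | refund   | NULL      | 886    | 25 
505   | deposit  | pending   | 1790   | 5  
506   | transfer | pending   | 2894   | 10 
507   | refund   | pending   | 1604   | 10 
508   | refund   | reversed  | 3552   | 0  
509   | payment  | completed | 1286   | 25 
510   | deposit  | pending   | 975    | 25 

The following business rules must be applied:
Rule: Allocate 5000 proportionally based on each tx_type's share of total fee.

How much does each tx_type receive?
deposit: 1250.0, payment: 1250.0, refund: 1458.33, transfer: 1041.67

Step 1: Calculate total fee = 120
Step 2: Calculate each tx_type's proportion:
  deposit: 30/120 = 25.00% → 1250.0
  payment: 30/120 = 25.00% → 1250.0
  refund: 35/120 = 29.17% → 1458.33
  transfer: 25/120 = 20.83% → 1041.67
Step 3: Verify: sum of allocations ≈ 5000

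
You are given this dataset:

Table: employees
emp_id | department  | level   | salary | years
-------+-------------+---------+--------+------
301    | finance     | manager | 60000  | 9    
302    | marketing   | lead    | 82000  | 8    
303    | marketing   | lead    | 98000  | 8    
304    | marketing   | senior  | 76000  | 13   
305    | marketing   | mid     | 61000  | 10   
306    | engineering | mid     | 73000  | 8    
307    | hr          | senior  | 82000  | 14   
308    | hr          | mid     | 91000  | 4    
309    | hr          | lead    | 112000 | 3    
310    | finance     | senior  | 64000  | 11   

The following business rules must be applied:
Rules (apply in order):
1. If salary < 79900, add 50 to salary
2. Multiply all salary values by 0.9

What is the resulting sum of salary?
719325.0

Step 1: Apply Rule 1 - Add 50 to records with salary < 79900
  - 5 records affected: 334000 + (5 × 50) = 334250
  - Unaffected records: 465000
  - Sum after Rule 1: 799250
Step 2: Apply Rule 2 - Multiply all by 0.9
  - 799250 × 0.9 = 719325.0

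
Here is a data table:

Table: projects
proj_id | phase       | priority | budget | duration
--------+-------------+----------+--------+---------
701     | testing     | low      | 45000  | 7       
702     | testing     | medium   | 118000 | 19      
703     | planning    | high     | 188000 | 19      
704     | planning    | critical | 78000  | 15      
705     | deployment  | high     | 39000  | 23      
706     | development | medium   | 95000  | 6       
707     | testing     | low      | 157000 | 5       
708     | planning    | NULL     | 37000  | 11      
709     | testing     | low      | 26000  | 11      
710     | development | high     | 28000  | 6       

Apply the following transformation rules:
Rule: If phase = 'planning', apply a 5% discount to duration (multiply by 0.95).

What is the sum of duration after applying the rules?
119.75

Step 1: Records with phase = 'planning' have total duration = 45
Step 2: Apply multiplier: 45 × 0.95 = 42.75
Step 3: Other records total: 77
Step 4: Final sum = 42.75 + 77 = 119.75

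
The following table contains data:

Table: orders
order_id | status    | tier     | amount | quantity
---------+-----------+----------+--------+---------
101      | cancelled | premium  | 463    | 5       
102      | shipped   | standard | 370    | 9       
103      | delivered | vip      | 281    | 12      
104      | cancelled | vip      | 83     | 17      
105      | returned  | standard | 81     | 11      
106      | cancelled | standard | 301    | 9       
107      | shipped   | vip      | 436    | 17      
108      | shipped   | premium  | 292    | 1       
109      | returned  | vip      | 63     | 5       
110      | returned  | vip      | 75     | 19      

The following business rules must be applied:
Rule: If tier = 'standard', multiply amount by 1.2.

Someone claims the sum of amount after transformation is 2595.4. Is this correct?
Yes, the result is correct.

Step 1: Calculate the correct sum after transformation
Step 2: Apply multiplier 1.2 to records where tier = 'standard'
Step 3: Correct result = 2595.4
Step 4: Claimed result = 2595.4
Step 5: 2595.4 = 2595.4 ✓
Conclusion: The claimed result is correct.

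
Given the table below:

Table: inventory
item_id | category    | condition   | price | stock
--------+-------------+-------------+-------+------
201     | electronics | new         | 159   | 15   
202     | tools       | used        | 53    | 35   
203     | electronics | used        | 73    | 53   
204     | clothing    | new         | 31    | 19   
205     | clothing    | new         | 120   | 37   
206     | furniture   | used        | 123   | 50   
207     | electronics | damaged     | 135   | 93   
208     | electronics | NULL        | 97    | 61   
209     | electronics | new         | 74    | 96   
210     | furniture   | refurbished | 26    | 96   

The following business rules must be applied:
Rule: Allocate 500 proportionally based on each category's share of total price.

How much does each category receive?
clothing: 84.74, electronics: 301.91, furniture: 83.61, tools: 29.74

Step 1: Calculate total price = 891
Step 2: Calculate each category's proportion:
  clothing: 151/891 = 16.95% → 84.74
  electronics: 538/891 = 60.38% → 301.91
  furniture: 149/891 = 16.72% → 83.61
  tools: 53/891 = 5.95% → 29.74
Step 3: Verify: sum of allocations ≈ 500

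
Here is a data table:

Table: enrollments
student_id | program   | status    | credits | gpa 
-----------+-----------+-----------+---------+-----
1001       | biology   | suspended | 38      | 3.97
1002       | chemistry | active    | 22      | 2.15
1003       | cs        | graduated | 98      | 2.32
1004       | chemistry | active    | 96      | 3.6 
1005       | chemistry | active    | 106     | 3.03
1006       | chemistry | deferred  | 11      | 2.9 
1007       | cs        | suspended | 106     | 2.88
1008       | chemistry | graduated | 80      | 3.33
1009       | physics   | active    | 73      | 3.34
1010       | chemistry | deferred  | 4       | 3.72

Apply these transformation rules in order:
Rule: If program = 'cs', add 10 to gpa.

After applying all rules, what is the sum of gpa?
51.24

Step 1: Count records where program = 'cs': 2
Step 2: Total bonus added: 2 × 10 = 20
Step 3: Original sum of gpa: 31.24
Step 4: Final sum = 31.24 + 20 = 51.24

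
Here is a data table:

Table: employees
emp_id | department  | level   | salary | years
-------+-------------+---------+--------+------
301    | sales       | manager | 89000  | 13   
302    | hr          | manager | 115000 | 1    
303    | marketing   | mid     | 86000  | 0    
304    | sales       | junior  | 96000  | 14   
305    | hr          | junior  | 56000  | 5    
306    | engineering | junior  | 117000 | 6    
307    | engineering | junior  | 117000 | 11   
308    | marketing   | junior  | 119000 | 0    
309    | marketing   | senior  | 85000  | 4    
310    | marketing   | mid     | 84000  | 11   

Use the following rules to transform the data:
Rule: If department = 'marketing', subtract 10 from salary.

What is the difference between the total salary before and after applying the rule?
40

Step 1: Original sum of salary = 964000
Step 2: 4 records have department = 'marketing'
Step 3: Each affected record changes by -10
Step 4: Total change = 4 × -10 = -40
Step 5: New sum = 964000 + -40 = 963960
Step 6: Difference = |963960 - 964000| = 40
        (Sum decreased by 40)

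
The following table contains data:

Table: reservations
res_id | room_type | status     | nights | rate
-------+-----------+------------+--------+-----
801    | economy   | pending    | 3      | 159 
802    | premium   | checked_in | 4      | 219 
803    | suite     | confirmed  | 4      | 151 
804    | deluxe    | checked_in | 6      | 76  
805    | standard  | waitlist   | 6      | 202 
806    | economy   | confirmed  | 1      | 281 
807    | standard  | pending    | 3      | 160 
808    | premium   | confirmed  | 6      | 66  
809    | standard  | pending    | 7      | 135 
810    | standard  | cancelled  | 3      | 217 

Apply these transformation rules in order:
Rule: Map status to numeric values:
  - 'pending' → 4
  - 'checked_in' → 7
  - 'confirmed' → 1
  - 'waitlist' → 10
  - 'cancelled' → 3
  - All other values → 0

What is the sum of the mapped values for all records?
42

Step 1: Apply mapping to each record
Step 2: Count by status:
  'pending': 3 records × 4 = 12
  'checked_in': 2 records × 7 = 14
  'confirmed': 3 records × 1 = 3
  'waitlist': 1 records × 10 = 10
  'cancelled': 1 records × 3 = 3
Step 3: Sum all mapped values = 42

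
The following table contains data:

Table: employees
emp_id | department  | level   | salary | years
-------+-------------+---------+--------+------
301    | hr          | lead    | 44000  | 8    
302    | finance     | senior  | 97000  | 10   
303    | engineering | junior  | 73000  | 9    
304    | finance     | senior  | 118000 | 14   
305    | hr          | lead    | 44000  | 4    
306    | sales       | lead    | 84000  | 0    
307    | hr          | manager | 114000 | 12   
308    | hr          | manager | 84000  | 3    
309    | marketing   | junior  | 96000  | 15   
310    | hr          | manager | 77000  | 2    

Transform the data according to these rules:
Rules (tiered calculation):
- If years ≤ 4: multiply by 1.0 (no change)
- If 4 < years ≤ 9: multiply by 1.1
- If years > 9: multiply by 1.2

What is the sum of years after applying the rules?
88.9

Step 1: Tier 1 (years ≤ 4): 4 records, sum = 9 × 1.0 = 9.0
Step 2: Tier 2 (4 < years ≤ 9): 2 records, sum = 17 × 1.1 = 18.7
Step 3: Tier 3 (years > 9): 4 records, sum = 51 × 1.2 = 61.2
Step 4: Final sum = 9.0 + 18.7 + 61.2 = 88.9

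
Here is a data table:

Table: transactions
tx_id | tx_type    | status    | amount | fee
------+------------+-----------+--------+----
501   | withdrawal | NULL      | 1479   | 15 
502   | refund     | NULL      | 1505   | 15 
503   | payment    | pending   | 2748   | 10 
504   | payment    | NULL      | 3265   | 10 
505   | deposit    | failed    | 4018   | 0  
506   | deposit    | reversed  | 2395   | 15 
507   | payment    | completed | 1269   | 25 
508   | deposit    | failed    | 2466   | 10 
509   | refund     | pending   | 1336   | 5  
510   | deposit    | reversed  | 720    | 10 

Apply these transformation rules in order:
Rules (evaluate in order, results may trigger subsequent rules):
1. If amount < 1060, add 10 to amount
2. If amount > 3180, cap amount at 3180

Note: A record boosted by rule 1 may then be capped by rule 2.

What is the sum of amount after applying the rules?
20288

Step 1: Apply rule 1 to records with amount < 1060
  - 1 records get bonus of 10
  - Of these, 0 records then exceed 3180 and get capped
Step 2: Apply rule 2 to records with amount > 3180
  - 2 records (original) are capped
Step 3: Calculate final sum = 20288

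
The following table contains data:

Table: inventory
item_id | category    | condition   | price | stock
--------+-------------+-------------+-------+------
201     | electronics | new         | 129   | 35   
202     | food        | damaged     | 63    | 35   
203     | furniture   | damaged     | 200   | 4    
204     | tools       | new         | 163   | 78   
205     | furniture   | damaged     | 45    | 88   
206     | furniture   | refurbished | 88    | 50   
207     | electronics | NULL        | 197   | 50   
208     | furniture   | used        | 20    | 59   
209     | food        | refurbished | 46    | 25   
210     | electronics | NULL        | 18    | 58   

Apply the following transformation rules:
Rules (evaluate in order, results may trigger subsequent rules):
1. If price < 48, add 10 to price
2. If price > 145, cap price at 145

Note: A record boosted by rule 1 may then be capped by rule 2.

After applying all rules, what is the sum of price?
884

Step 1: Apply rule 1 to records with price < 48
  - 4 records get bonus of 10
  - Of these, 0 records then exceed 145 and get capped
Step 2: Apply rule 2 to records with price > 145
  - 3 records (original) are capped
Step 3: Calculate final sum = 884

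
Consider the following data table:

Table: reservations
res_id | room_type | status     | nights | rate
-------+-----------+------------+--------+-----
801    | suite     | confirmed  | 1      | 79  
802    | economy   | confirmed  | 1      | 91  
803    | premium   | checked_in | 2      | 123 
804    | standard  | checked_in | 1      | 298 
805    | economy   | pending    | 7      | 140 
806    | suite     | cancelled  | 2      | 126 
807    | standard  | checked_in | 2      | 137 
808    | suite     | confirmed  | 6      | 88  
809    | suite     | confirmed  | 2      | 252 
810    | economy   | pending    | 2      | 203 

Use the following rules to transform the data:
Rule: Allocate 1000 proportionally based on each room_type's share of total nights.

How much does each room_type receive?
economy: 384.62, premium: 76.92, standard: 115.38, suite: 423.08

Step 1: Calculate total nights = 26
Step 2: Calculate each room_type's proportion:
  economy: 10/26 = 38.46% → 384.62
  premium: 2/26 = 7.69% → 76.92
  standard: 3/26 = 11.54% → 115.38
  suite: 11/26 = 42.31% → 423.08
Step 3: Verify: sum of allocations ≈ 1000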